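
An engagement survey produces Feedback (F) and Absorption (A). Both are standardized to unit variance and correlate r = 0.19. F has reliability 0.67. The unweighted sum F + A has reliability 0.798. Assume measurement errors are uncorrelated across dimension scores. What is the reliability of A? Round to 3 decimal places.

0.849

Var(F+A) = 2 + 2·0.19 = 2.380.
True-score variance = ρ_F + ρ_A + 2·0.19, so 0.798 = (0.67 + ρ_A + 0.38) / 2.380.
ρ_A = 0.798·2.380 − 0.67 − 0.38 = 0.849.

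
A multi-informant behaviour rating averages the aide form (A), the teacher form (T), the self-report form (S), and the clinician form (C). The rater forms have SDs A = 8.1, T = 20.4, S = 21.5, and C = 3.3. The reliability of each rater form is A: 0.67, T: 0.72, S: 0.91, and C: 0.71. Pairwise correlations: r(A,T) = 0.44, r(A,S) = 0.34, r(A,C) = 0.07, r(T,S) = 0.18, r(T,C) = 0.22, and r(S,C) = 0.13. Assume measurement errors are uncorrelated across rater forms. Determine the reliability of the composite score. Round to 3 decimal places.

0.872

Var(A+T+S+C) = 8.1² + 20.4² + 21.5² + 3.3² + 2·[8.1·20.4·0.44 + 8.1·21.5·0.34 + 8.1·3.3·0.07 + 20.4·21.5·0.18 + 20.4·3.3·0.22 + 21.5·3.3·0.13] = 954.91 + 473.539 = 1428.45.
With uncorrelated errors the cross-covariances are all true-score covariance, so they carry over unchanged; only the diagonal terms shrink to ρᵢσᵢ².
True-score variance = [8.1²·0.67 + 20.4²·0.72 + 21.5²·0.91 + 3.3²·0.71] + 473.539 = 771.973 + 473.539 = 1245.51.
Reliability = 1245.51 / 1428.45 = 0.872.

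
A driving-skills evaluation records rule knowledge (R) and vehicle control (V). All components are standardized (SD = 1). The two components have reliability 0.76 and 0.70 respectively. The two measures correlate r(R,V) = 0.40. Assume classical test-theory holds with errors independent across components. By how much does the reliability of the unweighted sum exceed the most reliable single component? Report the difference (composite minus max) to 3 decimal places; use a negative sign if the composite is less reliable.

Var(sum) = 2 + 0.8 = 2.8; true-score variance = 1.46 + 0.8 = 2.26; composite reliability = 0.8071.
Max component reliability = 0.7600.
Difference = 0.8071 − 0.7600 = 0.047.

0.047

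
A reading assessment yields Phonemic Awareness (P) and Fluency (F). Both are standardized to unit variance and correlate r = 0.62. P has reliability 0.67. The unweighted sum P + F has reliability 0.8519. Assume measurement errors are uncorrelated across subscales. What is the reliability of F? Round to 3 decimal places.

0.850

Var(P+F) = 2 + 2·0.62 = 3.240.
True-score variance = ρ_P + ρ_F + 2·0.62, so 0.8519 = (0.67 + ρ_F + 1.24) / 3.240.
ρ_F = 0.8519·3.240 − 0.67 − 1.24 = 0.850.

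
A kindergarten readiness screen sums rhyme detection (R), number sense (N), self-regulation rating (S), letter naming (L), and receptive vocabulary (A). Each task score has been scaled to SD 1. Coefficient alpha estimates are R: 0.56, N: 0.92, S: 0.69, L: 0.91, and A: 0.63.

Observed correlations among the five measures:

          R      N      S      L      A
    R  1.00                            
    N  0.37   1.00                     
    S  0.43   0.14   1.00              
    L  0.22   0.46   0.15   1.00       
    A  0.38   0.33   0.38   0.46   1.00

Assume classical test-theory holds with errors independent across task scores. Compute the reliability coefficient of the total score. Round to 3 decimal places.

Var(R+N+S+L+A) = 5 + 2·[0.37 + 0.43 + 0.22 + 0.38 + 0.14 + 0.46 + 0.33 + 0.15 + 0.38 + 0.46] = 5 + 6.64 = 11.64.
Under uncorrelated errors the observed covariances equal the true-score covariances, so only the own-variance terms attenuate.
True-score variance = [0.56 + 0.92 + 0.69 + 0.91 + 0.63] + 6.64 = 3.71 + 6.64 = 10.35.
Reliability = 10.35 / 11.64 = 0.889.

0.889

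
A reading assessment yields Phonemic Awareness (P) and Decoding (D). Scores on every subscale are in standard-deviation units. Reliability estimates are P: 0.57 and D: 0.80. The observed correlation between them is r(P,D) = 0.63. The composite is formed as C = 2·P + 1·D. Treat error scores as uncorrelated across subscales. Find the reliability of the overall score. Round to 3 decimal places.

Var(C) = 2² + 1 + 2·[2·0.63] = 5 + 2.52 = 7.52.
Under uncorrelated errors the observed covariances equal the true-score covariances, so only the own-variance terms attenuate.
True-score variance = [2²·0.57 + 0.80] + 2.52 = 3.08 + 2.52 = 5.6.
Reliability = 5.6 / 7.52 = 0.745.

0.745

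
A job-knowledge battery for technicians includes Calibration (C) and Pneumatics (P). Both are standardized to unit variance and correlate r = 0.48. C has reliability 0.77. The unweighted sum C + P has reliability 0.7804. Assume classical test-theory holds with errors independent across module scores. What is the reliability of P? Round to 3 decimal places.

0.580

Var(C+P) = 2 + 2·0.48 = 2.960.
True-score variance = ρ_C + ρ_P + 2·0.48, so 0.7804 = (0.77 + ρ_P + 0.96) / 2.960.
ρ_P = 0.7804·2.960 − 0.77 − 0.96 = 0.580.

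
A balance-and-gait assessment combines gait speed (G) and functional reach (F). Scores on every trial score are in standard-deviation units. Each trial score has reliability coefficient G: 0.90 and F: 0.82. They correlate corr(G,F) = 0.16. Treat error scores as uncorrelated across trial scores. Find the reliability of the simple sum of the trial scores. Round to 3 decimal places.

0.879

Var(G+F) = 2 + 2·[0.16] = 2 + 0.32 = 2.32.
Under uncorrelated errors the observed covariances equal the true-score covariances, so only the own-variance terms attenuate.
True-score variance = [0.90 + 0.82] + 0.32 = 1.72 + 0.32 = 2.04.
Reliability = 2.04 / 2.32 = 0.879.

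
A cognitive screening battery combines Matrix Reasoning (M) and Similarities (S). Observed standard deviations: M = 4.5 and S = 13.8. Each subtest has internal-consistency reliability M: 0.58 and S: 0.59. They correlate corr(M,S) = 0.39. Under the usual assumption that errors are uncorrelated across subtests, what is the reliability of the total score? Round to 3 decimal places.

Var(M+S) = 4.5² + 13.8² + 2·[4.5·13.8·0.39] = 210.69 + 48.438 = 259.128.
With uncorrelated errors the cross-covariances are all true-score covariance, so they carry over unchanged; only the diagonal terms shrink to ρᵢσᵢ².
True-score variance = [4.5²·0.58 + 13.8²·0.59] + 48.438 = 124.105 + 48.438 = 172.543.
Reliability = 172.543 / 259.128 = 0.666.

0.666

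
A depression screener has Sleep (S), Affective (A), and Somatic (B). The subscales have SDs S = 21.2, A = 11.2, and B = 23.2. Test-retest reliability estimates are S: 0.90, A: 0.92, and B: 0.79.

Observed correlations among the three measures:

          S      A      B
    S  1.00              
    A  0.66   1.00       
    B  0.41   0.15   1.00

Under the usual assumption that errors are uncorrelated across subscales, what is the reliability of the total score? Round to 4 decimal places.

0.9119

Var(S+A+B) = 21.2² + 11.2² + 23.2² + 2·[21.2·11.2·0.66 + 21.2·23.2·0.41 + 11.2·23.2·0.15] = 1113.12 + 794.682 = 1907.8.
With uncorrelated errors the cross-covariances are all true-score covariance, so they carry over unchanged; only the diagonal terms shrink to ρᵢσᵢ².
True-score variance = [21.2²·0.90 + 11.2²·0.92 + 23.2²·0.79] + 794.682 = 945.11 + 794.682 = 1739.79.
Reliability = 1739.79 / 1907.8 = 0.9119.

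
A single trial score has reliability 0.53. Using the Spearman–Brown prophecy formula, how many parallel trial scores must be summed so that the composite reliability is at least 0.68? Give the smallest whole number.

2

k ≥ ρ*(1−ρ₁)/(ρ₁(1−ρ*)) = 0.68·0.47 / (0.53·0.32) = 1.884.
Smallest integer k = 2.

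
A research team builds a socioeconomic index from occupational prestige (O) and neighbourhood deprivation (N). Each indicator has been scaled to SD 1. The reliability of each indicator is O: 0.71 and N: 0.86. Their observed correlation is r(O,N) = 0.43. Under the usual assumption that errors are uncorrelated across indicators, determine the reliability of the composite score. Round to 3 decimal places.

Var(O+N) = 2 + 2·[0.43] = 2 + 0.86 = 2.86.
Under uncorrelated errors the observed covariances equal the true-score covariances, so only the own-variance terms attenuate.
True-score variance = [0.71 + 0.86] + 0.86 = 1.57 + 0.86 = 2.43.
Reliability = 2.43 / 2.86 = 0.850.

0.850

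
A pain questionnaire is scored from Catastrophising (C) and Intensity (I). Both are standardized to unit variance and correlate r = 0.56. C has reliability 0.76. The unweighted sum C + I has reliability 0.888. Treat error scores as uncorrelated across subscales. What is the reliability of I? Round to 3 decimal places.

0.891

Var(C+I) = 2 + 2·0.56 = 3.120.
True-score variance = ρ_C + ρ_I + 2·0.56, so 0.888 = (0.76 + ρ_I + 1.12) / 3.120.
ρ_I = 0.888·3.120 − 0.76 − 1.12 = 0.891.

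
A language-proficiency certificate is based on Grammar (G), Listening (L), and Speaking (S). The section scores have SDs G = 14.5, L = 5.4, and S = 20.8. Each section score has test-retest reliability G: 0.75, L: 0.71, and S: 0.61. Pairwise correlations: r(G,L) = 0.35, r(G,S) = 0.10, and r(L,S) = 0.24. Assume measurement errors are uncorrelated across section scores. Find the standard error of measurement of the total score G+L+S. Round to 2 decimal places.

Var(total) = 672.05 + 169.044 = 841.094.
True-score variance = 442.302 + 169.044 = 611.345, so reliability = 0.7268.
Error variance = 841.094 − 611.345 = 229.749; SEM = √229.749 = 15.16.

15.16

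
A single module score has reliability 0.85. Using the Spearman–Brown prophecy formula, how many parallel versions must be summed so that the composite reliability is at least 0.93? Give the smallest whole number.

3

k ≥ ρ*(1−ρ₁)/(ρ₁(1−ρ*)) = 0.93·0.15 / (0.85·0.07) = 2.345.
Smallest integer k = 3.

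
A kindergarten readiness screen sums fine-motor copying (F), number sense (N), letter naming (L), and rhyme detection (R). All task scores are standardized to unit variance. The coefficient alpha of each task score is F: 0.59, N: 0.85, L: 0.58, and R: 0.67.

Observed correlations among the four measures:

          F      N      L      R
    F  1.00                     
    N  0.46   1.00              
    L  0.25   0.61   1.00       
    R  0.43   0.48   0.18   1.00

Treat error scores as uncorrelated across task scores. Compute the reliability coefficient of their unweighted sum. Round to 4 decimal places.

Var(F+N+L+R) = 4 + 2·[0.46 + 0.25 + 0.43 + 0.61 + 0.48 + 0.18] = 4 + 4.82 = 8.82.
Under uncorrelated errors the observed covariances equal the true-score covariances, so only the own-variance terms attenuate.
True-score variance = [0.59 + 0.85 + 0.58 + 0.67] + 4.82 = 2.69 + 4.82 = 7.51.
Reliability = 7.51 / 8.82 = 0.8515.

0.8515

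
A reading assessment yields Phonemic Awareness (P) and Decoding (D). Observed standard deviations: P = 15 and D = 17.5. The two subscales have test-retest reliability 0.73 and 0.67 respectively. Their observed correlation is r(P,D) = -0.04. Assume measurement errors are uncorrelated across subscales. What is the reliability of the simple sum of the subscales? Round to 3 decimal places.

Var(P+D) = 15² + 17.5² + 2·[15·17.5·(-0.04)] = 531.25 − 21 = 510.25.
Under uncorrelated errors the observed covariances equal the true-score covariances, so only the own-variance terms attenuate.
True-score variance = [15²·0.73 + 17.5²·0.67] − 21 = 369.438 − 21 = 348.438.
Reliability = 348.438 / 510.25 = 0.683.

0.683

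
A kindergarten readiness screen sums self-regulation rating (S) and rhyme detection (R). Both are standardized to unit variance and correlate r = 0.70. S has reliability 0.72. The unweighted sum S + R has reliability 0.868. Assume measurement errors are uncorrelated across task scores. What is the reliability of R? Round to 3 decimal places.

0.831

Var(S+R) = 2 + 2·0.70 = 3.400.
True-score variance = ρ_S + ρ_R + 2·0.70, so 0.868 = (0.72 + ρ_R + 1.40) / 3.400.
ρ_R = 0.868·3.400 − 0.72 − 1.40 = 0.831.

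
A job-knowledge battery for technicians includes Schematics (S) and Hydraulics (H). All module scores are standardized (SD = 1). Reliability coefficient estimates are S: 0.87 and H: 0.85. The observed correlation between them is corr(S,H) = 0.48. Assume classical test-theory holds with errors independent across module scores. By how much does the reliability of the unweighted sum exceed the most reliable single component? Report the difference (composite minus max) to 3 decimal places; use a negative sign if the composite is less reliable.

Var(sum) = 2 + 0.96 = 2.96; true-score variance = 1.72 + 0.96 = 2.68; composite reliability = 0.9054.
Max component reliability = 0.8700.
Difference = 0.9054 − 0.8700 = 0.035.

0.035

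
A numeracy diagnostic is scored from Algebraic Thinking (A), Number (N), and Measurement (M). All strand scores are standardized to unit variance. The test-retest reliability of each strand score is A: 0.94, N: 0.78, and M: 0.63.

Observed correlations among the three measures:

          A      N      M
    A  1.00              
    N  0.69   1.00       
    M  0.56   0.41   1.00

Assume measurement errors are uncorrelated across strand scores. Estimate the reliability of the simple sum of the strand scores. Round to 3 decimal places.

Var(A+N+M) = 3 + 2·[0.69 + 0.56 + 0.41] = 3 + 3.32 = 6.32.
With uncorrelated errors the cross-covariances are all true-score covariance, so they carry over unchanged; only the diagonal terms shrink to ρᵢσᵢ².
True-score variance = [0.94 + 0.78 + 0.63] + 3.32 = 2.35 + 3.32 = 5.67.
Reliability = 5.67 / 6.32 = 0.897.

0.897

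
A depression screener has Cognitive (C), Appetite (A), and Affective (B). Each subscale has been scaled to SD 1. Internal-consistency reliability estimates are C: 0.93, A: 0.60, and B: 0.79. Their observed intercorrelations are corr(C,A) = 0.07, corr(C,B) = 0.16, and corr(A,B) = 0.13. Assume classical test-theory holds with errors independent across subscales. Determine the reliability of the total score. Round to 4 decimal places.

0.8172

Var(C+A+B) = 3 + 2·[0.07 + 0.16 + 0.13] = 3 + 0.72 = 3.72.
Under uncorrelated errors the observed covariances equal the true-score covariances, so only the own-variance terms attenuate.
True-score variance = [0.93 + 0.60 + 0.79] + 0.72 = 2.32 + 0.72 = 3.04.
Reliability = 3.04 / 3.72 = 0.8172.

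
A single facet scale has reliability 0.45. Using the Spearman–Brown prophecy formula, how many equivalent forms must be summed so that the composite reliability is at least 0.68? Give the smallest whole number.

k ≥ ρ*(1−ρ₁)/(ρ₁(1−ρ*)) = 0.68·0.55 / (0.45·0.32) = 2.597.
Smallest integer k = 3.

3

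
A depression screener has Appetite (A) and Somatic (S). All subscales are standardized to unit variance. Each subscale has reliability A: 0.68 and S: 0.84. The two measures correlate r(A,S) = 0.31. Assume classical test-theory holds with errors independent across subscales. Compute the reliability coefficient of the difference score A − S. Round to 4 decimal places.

0.6522

Var(A−S) = 1 + 1 − 2·0.31 = 2 − 0.62 = 1.38.
With uncorrelated errors the cross-covariances are all true-score covariance, so they carry over unchanged; only the diagonal terms shrink to ρᵢσᵢ².
True-score variance = [0.68 + 0.84] − 0.62 = 1.52 − 0.62 = 0.9.
Reliability = 0.9 / 1.38 = 0.6522.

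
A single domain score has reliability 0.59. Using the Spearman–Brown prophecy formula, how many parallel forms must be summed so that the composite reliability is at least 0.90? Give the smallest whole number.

7

k ≥ ρ*(1−ρ₁)/(ρ₁(1−ρ*)) = 0.90·0.41 / (0.59·0.10) = 6.254.
Smallest integer k = 7.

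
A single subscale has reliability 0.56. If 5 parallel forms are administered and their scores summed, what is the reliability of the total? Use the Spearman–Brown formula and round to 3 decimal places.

ρ_k = kρ / (1 + (k−1)ρ) = 5·0.56 / (1 + 4·0.56) = 2.800 / 3.240 = 0.864.

0.864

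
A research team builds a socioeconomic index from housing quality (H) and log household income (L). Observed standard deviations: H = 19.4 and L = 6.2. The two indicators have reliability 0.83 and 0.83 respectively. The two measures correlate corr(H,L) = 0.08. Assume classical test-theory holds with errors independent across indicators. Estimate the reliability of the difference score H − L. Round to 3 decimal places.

0.822

Var(H−L) = 19.4² + 6.2² − 2·19.4·6.2·0.08 = 414.8 − 19.2448 = 395.555.
Because errors are independent across components, Cov(Tᵢ,Tⱼ) = Cov(Xᵢ,Xⱼ); the off-diagonal part of the true-score variance is the same as above.
True-score variance = [19.4²·0.83 + 6.2²·0.83] − 19.2448 = 344.284 − 19.2448 = 325.039.
Reliability = 325.039 / 395.555 = 0.822.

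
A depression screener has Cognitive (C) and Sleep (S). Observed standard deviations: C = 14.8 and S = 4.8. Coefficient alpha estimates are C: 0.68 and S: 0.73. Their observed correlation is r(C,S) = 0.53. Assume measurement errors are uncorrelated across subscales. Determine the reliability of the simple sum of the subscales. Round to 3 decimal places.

0.760

Var(C+S) = 14.8² + 4.8² + 2·[14.8·4.8·0.53] = 242.08 + 75.3024 = 317.382.
Because errors are independent across components, Cov(Tᵢ,Tⱼ) = Cov(Xᵢ,Xⱼ); the off-diagonal part of the true-score variance is the same as above.
True-score variance = [14.8²·0.68 + 4.8²·0.73] + 75.3024 = 165.766 + 75.3024 = 241.069.
Reliability = 241.069 / 317.382 = 0.760.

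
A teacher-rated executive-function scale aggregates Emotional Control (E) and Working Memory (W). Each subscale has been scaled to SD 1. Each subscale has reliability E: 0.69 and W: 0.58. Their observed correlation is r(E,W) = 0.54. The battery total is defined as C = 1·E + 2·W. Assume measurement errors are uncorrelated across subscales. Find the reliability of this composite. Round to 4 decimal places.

Var(C) = 1 + 2² + 2·[2·0.54] = 5 + 2.16 = 7.16.
Under uncorrelated errors the observed covariances equal the true-score covariances, so only the own-variance terms attenuate.
True-score variance = [0.69 + 2²·0.58] + 2.16 = 3.01 + 2.16 = 5.17.
Reliability = 5.17 / 7.16 = 0.7221.

0.7221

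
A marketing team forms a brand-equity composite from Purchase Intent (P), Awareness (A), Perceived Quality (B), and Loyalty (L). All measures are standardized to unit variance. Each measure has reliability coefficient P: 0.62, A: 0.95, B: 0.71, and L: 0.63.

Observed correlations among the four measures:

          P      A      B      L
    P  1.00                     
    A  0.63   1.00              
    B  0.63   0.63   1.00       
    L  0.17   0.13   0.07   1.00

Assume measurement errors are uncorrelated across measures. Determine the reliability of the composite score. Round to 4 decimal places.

0.8721

Var(P+A+B+L) = 4 + 2·[0.63 + 0.63 + 0.17 + 0.63 + 0.13 + 0.07] = 4 + 4.52 = 8.52.
Because errors are independent across components, Cov(Tᵢ,Tⱼ) = Cov(Xᵢ,Xⱼ); the off-diagonal part of the true-score variance is the same as above.
True-score variance = [0.62 + 0.95 + 0.71 + 0.63] + 4.52 = 2.91 + 4.52 = 7.43.
Reliability = 7.43 / 8.52 = 0.8721.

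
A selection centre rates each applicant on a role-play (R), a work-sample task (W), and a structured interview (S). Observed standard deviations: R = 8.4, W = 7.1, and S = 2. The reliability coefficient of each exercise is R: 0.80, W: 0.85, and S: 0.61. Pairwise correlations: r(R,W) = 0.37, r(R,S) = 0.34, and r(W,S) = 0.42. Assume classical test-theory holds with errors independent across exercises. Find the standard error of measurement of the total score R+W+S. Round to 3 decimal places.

Var(total) = 124.97 + 67.4856 = 192.456.
True-score variance = 101.737 + 67.4856 = 169.222, so reliability = 0.8793.
Error variance = 192.456 − 169.222 = 23.2335; SEM = √23.2335 = 4.820.

4.820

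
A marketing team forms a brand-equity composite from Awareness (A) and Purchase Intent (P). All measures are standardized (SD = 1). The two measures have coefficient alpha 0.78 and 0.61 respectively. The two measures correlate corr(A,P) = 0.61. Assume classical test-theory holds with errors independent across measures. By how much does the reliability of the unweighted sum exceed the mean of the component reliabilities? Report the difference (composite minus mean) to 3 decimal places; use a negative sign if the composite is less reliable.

Var(sum) = 2 + 1.22 = 3.22; true-score variance = 1.39 + 1.22 = 2.61; composite reliability = 0.8106.
Mean component reliability = 0.6950.
Difference = 0.8106 − 0.6950 = 0.116.

0.116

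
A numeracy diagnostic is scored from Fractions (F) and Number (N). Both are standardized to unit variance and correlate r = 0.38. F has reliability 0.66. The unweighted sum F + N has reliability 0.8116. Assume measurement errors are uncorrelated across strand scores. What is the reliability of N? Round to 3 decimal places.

0.820

Var(F+N) = 2 + 2·0.38 = 2.760.
True-score variance = ρ_F + ρ_N + 2·0.38, so 0.8116 = (0.66 + ρ_N + 0.76) / 2.760.
ρ_N = 0.8116·2.760 − 0.66 − 0.76 = 0.820.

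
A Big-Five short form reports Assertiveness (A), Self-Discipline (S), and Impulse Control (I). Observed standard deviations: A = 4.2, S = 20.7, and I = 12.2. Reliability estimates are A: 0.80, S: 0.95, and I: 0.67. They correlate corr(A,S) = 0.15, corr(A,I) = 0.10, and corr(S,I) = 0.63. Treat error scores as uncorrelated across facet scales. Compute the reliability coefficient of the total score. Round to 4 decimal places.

Var(A+S+I) = 4.2² + 20.7² + 12.2² + 2·[4.2·20.7·0.15 + 4.2·12.2·0.10 + 20.7·12.2·0.63] = 594.97 + 354.53 = 949.5.
Under uncorrelated errors the observed covariances equal the true-score covariances, so only the own-variance terms attenuate.
True-score variance = [4.2²·0.80 + 20.7²·0.95 + 12.2²·0.67] + 354.53 = 520.9 + 354.53 = 875.431.
Reliability = 875.431 / 949.5 = 0.9220.

0.9220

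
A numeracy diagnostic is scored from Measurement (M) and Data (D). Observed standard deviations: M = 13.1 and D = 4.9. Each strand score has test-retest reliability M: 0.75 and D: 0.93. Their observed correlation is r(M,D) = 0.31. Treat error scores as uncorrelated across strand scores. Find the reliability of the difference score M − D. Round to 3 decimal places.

Var(M−D) = 13.1² + 4.9² − 2·13.1·4.9·0.31 = 195.62 − 39.7978 = 155.822.
Under uncorrelated errors the observed covariances equal the true-score covariances, so only the own-variance terms attenuate.
True-score variance = [13.1²·0.75 + 4.9²·0.93] − 39.7978 = 151.037 − 39.7978 = 111.239.
Reliability = 111.239 / 155.822 = 0.714.

0.714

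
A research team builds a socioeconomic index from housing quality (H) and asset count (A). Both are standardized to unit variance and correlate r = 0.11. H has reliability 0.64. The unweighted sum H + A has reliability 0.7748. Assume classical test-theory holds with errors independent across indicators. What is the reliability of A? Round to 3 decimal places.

Var(H+A) = 2 + 2·0.11 = 2.220.
True-score variance = ρ_H + ρ_A + 2·0.11, so 0.7748 = (0.64 + ρ_A + 0.22) / 2.220.
ρ_A = 0.7748·2.220 − 0.64 − 0.22 = 0.860.

0.860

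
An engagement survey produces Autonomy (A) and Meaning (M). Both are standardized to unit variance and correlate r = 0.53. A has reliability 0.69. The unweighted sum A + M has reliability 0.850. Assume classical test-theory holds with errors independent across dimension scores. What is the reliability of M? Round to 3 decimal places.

0.851

Var(A+M) = 2 + 2·0.53 = 3.060.
True-score variance = ρ_A + ρ_M + 2·0.53, so 0.850 = (0.69 + ρ_M + 1.06) / 3.060.
ρ_M = 0.850·3.060 − 0.69 − 1.06 = 0.851.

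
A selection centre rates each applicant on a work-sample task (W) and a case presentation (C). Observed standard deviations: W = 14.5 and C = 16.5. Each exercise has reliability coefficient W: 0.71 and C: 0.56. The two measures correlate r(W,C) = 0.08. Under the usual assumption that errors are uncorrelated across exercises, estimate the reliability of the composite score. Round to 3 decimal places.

0.653

Var(W+C) = 14.5² + 16.5² + 2·[14.5·16.5·0.08] = 482.5 + 38.28 = 520.78.
With uncorrelated errors the cross-covariances are all true-score covariance, so they carry over unchanged; only the diagonal terms shrink to ρᵢσᵢ².
True-score variance = [14.5²·0.71 + 16.5²·0.56] + 38.28 = 301.738 + 38.28 = 340.018.
Reliability = 340.018 / 520.78 = 0.653.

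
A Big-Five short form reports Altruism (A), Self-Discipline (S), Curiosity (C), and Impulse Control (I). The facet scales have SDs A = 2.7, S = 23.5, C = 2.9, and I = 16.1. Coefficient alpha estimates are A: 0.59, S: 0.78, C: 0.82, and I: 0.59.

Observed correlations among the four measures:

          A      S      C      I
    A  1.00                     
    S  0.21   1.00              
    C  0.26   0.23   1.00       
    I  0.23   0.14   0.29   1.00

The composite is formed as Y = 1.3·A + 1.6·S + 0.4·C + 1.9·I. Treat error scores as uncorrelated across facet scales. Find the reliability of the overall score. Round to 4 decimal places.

Var(Y) = 1.3²·2.7² + 1.6²·23.5² + 0.4²·2.9² + 1.9²·16.1² + 2·[2.08·2.7·23.5·0.21 + 0.52·2.7·2.9·0.26 + 2.47·2.7·16.1·0.23 + 0.64·23.5·2.9·0.23 + 3.04·23.5·16.1·0.14 + 0.76·2.9·16.1·0.29] = 2363.17 + 469.634 = 2832.81.
With uncorrelated errors the cross-covariances are all true-score covariance, so they carry over unchanged; only the diagonal terms shrink to ρᵢσᵢ².
True-score variance = [1.3²·2.7²·0.59 + 1.6²·23.5²·0.78 + 0.4²·2.9²·0.82 + 1.9²·16.1²·0.59] + 469.634 = 1663.2 + 469.634 = 2132.83.
Reliability = 2132.83 / 2832.81 = 0.7529.

0.7529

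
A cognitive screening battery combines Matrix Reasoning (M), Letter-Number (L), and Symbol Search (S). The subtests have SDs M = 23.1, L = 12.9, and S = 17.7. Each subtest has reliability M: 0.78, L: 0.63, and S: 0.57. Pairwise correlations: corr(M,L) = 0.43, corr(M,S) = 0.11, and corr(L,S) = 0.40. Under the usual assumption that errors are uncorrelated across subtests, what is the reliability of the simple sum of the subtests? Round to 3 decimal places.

0.797

Var(M+L+S) = 23.1² + 12.9² + 17.7² + 2·[23.1·12.9·0.43 + 23.1·17.7·0.11 + 12.9·17.7·0.40] = 1013.31 + 528.887 = 1542.2.
Because errors are independent across components, Cov(Tᵢ,Tⱼ) = Cov(Xᵢ,Xⱼ); the off-diagonal part of the true-score variance is the same as above.
True-score variance = [23.1²·0.78 + 12.9²·0.63 + 17.7²·0.57] + 528.887 = 699.629 + 528.887 = 1228.52.
Reliability = 1228.52 / 1542.2 = 0.797.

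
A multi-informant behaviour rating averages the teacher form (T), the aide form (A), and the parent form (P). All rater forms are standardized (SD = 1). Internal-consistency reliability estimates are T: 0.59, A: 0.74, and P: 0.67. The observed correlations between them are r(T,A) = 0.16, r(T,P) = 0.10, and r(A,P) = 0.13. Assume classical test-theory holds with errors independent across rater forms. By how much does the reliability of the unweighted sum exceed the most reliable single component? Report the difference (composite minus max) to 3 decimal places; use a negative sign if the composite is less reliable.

-0.005

Var(sum) = 3 + 0.78 = 3.78; true-score variance = 2 + 0.78 = 2.78; composite reliability = 0.7354.
Max component reliability = 0.7400.
Difference = 0.7354 − 0.7400 = -0.005.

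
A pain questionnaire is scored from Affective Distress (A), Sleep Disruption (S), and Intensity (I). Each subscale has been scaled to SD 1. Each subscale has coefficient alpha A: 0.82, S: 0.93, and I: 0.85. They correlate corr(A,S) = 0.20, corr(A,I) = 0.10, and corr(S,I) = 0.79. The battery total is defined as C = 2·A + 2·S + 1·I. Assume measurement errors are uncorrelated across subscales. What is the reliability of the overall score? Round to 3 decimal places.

0.919

Var(C) = 2² + 2² + 1 + 2·[4·0.20 + 2·0.10 + 2·0.79] = 9 + 5.16 = 14.16.
Because errors are independent across components, Cov(Tᵢ,Tⱼ) = Cov(Xᵢ,Xⱼ); the off-diagonal part of the true-score variance is the same as above.
True-score variance = [2²·0.82 + 2²·0.93 + 0.85] + 5.16 = 7.85 + 5.16 = 13.01.
Reliability = 13.01 / 14.16 = 0.919.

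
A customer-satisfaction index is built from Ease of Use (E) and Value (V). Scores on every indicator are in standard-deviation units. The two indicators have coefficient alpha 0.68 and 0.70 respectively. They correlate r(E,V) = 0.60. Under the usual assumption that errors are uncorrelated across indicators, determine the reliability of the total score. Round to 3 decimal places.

0.806

Var(E+V) = 2 + 2·[0.60] = 2 + 1.2 = 3.2.
With uncorrelated errors the cross-covariances are all true-score covariance, so they carry over unchanged; only the diagonal terms shrink to ρᵢσᵢ².
True-score variance = [0.68 + 0.70] + 1.2 = 1.38 + 1.2 = 2.58.
Reliability = 2.58 / 3.2 = 0.806.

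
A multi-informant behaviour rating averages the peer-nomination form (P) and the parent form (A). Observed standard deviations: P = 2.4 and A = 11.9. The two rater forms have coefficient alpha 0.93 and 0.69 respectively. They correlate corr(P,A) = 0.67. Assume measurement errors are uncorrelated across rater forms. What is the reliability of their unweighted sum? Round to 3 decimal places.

Var(P+A) = 2.4² + 11.9² + 2·[2.4·11.9·0.67] = 147.37 + 38.2704 = 185.64.
With uncorrelated errors the cross-covariances are all true-score covariance, so they carry over unchanged; only the diagonal terms shrink to ρᵢσᵢ².
True-score variance = [2.4²·0.93 + 11.9²·0.69] + 38.2704 = 103.068 + 38.2704 = 141.338.
Reliability = 141.338 / 185.64 = 0.761.

0.761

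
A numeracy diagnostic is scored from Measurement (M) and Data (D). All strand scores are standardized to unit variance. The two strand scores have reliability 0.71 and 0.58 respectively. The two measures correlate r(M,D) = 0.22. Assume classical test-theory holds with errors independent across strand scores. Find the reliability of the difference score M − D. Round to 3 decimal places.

0.545

Var(M−D) = 1 + 1 − 2·0.22 = 2 − 0.44 = 1.56.
Because errors are independent across components, Cov(Tᵢ,Tⱼ) = Cov(Xᵢ,Xⱼ); the off-diagonal part of the true-score variance is the same as above.
True-score variance = [0.71 + 0.58] − 0.44 = 1.29 − 0.44 = 0.85.
Reliability = 0.85 / 1.56 = 0.545.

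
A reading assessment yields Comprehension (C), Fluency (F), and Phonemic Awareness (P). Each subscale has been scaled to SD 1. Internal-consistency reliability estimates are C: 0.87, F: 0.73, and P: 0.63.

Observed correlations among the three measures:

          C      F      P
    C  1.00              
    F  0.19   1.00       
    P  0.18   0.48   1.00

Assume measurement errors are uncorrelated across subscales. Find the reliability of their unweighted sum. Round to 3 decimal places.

Var(C+F+P) = 3 + 2·[0.19 + 0.18 + 0.48] = 3 + 1.7 = 4.7.
Under uncorrelated errors the observed covariances equal the true-score covariances, so only the own-variance terms attenuate.
True-score variance = [0.87 + 0.73 + 0.63] + 1.7 = 2.23 + 1.7 = 3.93.
Reliability = 3.93 / 4.7 = 0.836.

0.836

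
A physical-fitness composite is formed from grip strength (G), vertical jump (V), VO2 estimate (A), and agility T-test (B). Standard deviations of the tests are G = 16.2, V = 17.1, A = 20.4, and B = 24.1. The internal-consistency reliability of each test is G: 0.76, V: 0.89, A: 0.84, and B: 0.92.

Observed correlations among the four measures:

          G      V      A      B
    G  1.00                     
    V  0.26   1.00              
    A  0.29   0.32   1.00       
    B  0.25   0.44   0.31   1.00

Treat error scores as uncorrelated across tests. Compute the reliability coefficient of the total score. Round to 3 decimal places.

0.930

Var(G+V+A+B) = 16.2² + 17.1² + 20.4² + 24.1² + 2·[16.2·17.1·0.26 + 16.2·20.4·0.29 + 16.2·24.1·0.25 + 17.1·20.4·0.32 + 17.1·24.1·0.44 + 20.4·24.1·0.31] = 1551.82 + 1421.67 = 2973.49.
With uncorrelated errors the cross-covariances are all true-score covariance, so they carry over unchanged; only the diagonal terms shrink to ρᵢσᵢ².
True-score variance = [16.2²·0.76 + 17.1²·0.89 + 20.4²·0.84 + 24.1²·0.92] + 1421.67 = 1343.62 + 1421.67 = 2765.29.
Reliability = 2765.29 / 2973.49 = 0.930.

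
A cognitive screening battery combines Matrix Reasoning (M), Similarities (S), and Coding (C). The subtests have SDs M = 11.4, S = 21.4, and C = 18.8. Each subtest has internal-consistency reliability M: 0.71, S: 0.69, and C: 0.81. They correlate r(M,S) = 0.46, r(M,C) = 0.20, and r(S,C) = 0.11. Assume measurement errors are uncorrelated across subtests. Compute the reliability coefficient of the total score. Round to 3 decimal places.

0.816

Var(M+S+C) = 11.4² + 21.4² + 18.8² + 2·[11.4·21.4·0.46 + 11.4·18.8·0.20 + 21.4·18.8·0.11] = 941.36 + 398.682 = 1340.04.
Because errors are independent across components, Cov(Tᵢ,Tⱼ) = Cov(Xᵢ,Xⱼ); the off-diagonal part of the true-score variance is the same as above.
True-score variance = [11.4²·0.71 + 21.4²·0.69 + 18.8²·0.81] + 398.682 = 694.55 + 398.682 = 1093.23.
Reliability = 1093.23 / 1340.04 = 0.816.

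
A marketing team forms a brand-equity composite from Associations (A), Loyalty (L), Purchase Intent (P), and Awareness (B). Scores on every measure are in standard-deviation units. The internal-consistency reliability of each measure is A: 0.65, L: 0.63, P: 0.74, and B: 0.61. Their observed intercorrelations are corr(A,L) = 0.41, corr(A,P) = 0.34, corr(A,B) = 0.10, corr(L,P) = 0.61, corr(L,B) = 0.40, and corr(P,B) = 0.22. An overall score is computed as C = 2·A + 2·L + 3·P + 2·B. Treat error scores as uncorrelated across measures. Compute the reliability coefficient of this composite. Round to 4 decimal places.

Var(C) = 2² + 2² + 3² + 2² + 2·[4·0.41 + 6·0.34 + 4·0.10 + 6·0.61 + 4·0.40 + 6·0.22] = 21 + 21.32 = 42.32.
Because errors are independent across components, Cov(Tᵢ,Tⱼ) = Cov(Xᵢ,Xⱼ); the off-diagonal part of the true-score variance is the same as above.
True-score variance = [2²·0.65 + 2²·0.63 + 3²·0.74 + 2²·0.61] + 21.32 = 14.22 + 21.32 = 35.54.
Reliability = 35.54 / 42.32 = 0.8398.

0.8398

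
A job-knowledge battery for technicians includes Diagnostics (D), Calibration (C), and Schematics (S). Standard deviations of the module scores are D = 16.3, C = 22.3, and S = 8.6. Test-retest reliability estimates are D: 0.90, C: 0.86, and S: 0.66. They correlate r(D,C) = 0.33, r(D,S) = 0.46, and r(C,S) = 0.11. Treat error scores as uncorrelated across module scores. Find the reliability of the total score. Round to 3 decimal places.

Var(D+C+S) = 16.3² + 22.3² + 8.6² + 2·[16.3·22.3·0.33 + 16.3·8.6·0.46 + 22.3·8.6·0.11] = 836.94 + 411.061 = 1248.
With uncorrelated errors the cross-covariances are all true-score covariance, so they carry over unchanged; only the diagonal terms shrink to ρᵢσᵢ².
True-score variance = [16.3²·0.90 + 22.3²·0.86 + 8.6²·0.66] + 411.061 = 715.604 + 411.061 = 1126.66.
Reliability = 1126.66 / 1248 = 0.903.

0.903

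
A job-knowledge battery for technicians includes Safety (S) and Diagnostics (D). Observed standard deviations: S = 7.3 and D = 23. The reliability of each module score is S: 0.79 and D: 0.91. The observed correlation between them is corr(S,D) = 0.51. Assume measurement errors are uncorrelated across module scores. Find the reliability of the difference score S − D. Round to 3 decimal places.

Var(S−D) = 7.3² + 23² − 2·7.3·23·0.51 = 582.29 − 171.258 = 411.032.
With uncorrelated errors the cross-covariances are all true-score covariance, so they carry over unchanged; only the diagonal terms shrink to ρᵢσᵢ².
True-score variance = [7.3²·0.79 + 23²·0.91] − 171.258 = 523.489 − 171.258 = 352.231.
Reliability = 352.231 / 411.032 = 0.857.

0.857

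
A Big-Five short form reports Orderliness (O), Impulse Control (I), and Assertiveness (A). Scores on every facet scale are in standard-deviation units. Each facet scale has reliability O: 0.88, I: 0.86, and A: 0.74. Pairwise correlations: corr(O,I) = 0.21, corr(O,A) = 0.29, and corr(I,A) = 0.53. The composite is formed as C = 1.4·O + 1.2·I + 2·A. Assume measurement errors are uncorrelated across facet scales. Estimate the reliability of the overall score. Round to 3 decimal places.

0.880

Var(C) = 1.4² + 1.2² + 2² + 2·[1.68·0.21 + 2.8·0.29 + 2.4·0.53] = 7.4 + 4.8736 = 12.2736.
With uncorrelated errors the cross-covariances are all true-score covariance, so they carry over unchanged; only the diagonal terms shrink to ρᵢσᵢ².
True-score variance = [1.4²·0.88 + 1.2²·0.86 + 2²·0.74] + 4.8736 = 5.9232 + 4.8736 = 10.7968.
Reliability = 10.7968 / 12.2736 = 0.880.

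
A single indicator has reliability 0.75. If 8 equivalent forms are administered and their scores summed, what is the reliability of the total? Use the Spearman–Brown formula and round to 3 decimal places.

0.960

ρ_k = kρ / (1 + (k−1)ρ) = 8·0.75 / (1 + 7·0.75) = 6.000 / 6.250 = 0.960.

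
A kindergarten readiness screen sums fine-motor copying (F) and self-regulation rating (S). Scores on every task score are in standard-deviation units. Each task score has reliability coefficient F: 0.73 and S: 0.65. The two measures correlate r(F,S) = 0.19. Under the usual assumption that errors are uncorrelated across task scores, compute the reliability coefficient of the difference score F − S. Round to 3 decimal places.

0.617

Var(F−S) = 1 + 1 − 2·0.19 = 2 − 0.38 = 1.62.
With uncorrelated errors the cross-covariances are all true-score covariance, so they carry over unchanged; only the diagonal terms shrink to ρᵢσᵢ².
True-score variance = [0.73 + 0.65] − 0.38 = 1.38 − 0.38 = 1.
Reliability = 1 / 1.62 = 0.617.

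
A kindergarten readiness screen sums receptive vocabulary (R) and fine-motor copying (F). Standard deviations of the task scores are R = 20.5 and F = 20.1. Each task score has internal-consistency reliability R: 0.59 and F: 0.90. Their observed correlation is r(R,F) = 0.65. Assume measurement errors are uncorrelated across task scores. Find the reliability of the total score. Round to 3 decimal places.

Var(R+F) = 20.5² + 20.1² + 2·[20.5·20.1·0.65] = 824.26 + 535.665 = 1359.93.
With uncorrelated errors the cross-covariances are all true-score covariance, so they carry over unchanged; only the diagonal terms shrink to ρᵢσᵢ².
True-score variance = [20.5²·0.59 + 20.1²·0.90] + 535.665 = 611.557 + 535.665 = 1147.22.
Reliability = 1147.22 / 1359.93 = 0.844.

0.844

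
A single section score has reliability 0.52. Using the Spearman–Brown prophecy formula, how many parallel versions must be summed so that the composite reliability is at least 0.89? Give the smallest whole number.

8

k ≥ ρ*(1−ρ₁)/(ρ₁(1−ρ*)) = 0.89·0.48 / (0.52·0.11) = 7.469.
Smallest integer k = 8.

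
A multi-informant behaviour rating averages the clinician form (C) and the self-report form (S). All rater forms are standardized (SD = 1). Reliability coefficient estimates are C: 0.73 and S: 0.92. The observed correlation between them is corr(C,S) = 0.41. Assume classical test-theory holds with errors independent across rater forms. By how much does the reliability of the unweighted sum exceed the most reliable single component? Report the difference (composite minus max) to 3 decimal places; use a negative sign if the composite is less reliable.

Var(sum) = 2 + 0.82 = 2.82; true-score variance = 1.65 + 0.82 = 2.47; composite reliability = 0.8759.
Max component reliability = 0.9200.
Difference = 0.8759 − 0.9200 = -0.044.

-0.044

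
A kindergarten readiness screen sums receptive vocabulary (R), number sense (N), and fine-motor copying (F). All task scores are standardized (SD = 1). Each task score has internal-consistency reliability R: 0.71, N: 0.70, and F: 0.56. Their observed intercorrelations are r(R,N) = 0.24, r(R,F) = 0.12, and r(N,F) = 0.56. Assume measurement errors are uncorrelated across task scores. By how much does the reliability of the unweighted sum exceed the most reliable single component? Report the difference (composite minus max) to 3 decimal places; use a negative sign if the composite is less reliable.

Var(sum) = 3 + 1.84 = 4.84; true-score variance = 1.97 + 1.84 = 3.81; composite reliability = 0.7872.
Max component reliability = 0.7100.
Difference = 0.7872 − 0.7100 = 0.077.

0.077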